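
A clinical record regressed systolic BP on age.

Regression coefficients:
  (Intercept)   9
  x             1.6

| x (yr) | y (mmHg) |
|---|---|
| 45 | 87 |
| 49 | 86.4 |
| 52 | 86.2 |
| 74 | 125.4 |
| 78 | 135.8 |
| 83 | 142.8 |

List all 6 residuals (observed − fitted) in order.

6, -1, -6, -2, 2, 1

x=45: ŷ = 9 + 1.6·45 = 81; e = 87 − 81 = 6
x=49: ŷ = 9 + 1.6·49 = 87.4; e = 86.4 − 87.4 = -1
x=52: ŷ = 9 + 1.6·52 = 92.2; e = 86.2 − 92.2 = -6
x=74: ŷ = 9 + 1.6·74 = 127.4; e = 125.4 − 127.4 = -2
x=78: ŷ = 9 + 1.6·78 = 133.8; e = 135.8 − 133.8 = 2
x=83: ŷ = 9 + 1.6·83 = 141.8; e = 142.8 − 141.8 = 1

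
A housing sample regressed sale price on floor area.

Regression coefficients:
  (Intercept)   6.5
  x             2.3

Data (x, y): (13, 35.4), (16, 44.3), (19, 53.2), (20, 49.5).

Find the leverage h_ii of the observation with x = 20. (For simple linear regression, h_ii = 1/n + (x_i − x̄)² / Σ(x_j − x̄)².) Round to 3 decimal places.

x̄ = (13 + 16 + 19 + 20)/4 = 17
Σ(x − x̄)² = 16 + 1 + 4 + 9 = 30
h = 1/4 + (3)²/30 = 0.25 + 0.3 = 0.550

h = 0.550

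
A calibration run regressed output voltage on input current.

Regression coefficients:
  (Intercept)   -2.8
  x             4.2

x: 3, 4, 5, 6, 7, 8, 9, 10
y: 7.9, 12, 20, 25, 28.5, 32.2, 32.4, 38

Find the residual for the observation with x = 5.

ŷ = -2.8 + 4.2·5 = 18.2
r = 20 − 18.2 = 1.8

r = 1.8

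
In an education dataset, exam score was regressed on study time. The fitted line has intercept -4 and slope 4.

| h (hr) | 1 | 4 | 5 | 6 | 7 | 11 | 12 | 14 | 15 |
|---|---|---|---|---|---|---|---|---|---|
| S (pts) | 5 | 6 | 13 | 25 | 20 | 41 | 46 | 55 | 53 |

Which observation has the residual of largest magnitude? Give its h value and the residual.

h=1: ŷ = -4 + 4·1 = 0; r = 5 − 0 = 5
h=4: ŷ = -4 + 4·4 = 12; r = 6 − 12 = -6
h=5: ŷ = -4 + 4·5 = 16; r = 13 − 16 = -3
h=6: ŷ = -4 + 4·6 = 20; r = 25 − 20 = 5
h=7: ŷ = -4 + 4·7 = 24; r = 20 − 24 = -4
h=11: ŷ = -4 + 4·11 = 40; r = 41 − 40 = 1
h=12: ŷ = -4 + 4·12 = 44; r = 46 − 44 = 2
h=14: ŷ = -4 + 4·14 = 52; r = 55 − 52 = 3
h=15: ŷ = -4 + 4·15 = 56; r = 53 − 56 = -3
Largest |r| is 6 at h = 4, residual -6.

h = 4, r = -6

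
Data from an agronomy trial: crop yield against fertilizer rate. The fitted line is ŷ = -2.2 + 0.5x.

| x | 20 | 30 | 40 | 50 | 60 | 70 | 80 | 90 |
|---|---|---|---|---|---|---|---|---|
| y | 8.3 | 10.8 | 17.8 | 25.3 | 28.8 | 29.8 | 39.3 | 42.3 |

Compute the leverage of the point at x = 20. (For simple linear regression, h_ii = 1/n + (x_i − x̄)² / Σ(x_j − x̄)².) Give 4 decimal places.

h = 0.4167

x̄ = (20 + 30 + 40 + 50 + 60 + 70 + 80 + 90)/8 = 55
Σ(x − x̄)² = 1225 + 625 + 225 + 25 + 25 + 225 + 625 + 1225 = 4200
h = 1/8 + (-35)²/4200 = 0.125 + 0.291667 = 0.4167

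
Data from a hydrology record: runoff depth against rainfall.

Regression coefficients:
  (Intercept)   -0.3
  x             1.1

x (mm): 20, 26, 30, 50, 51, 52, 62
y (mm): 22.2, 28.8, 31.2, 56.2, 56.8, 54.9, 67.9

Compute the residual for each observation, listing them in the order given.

x=20: ŷ = -0.3 + 1.1·20 = 21.7; r = 22.2 − 21.7 = 0.5
x=26: ŷ = -0.3 + 1.1·26 = 28.3; r = 28.8 − 28.3 = 0.5
x=30: ŷ = -0.3 + 1.1·30 = 32.7; r = 31.2 − 32.7 = -1.5
x=50: ŷ = -0.3 + 1.1·50 = 54.7; r = 56.2 − 54.7 = 1.5
x=51: ŷ = -0.3 + 1.1·51 = 55.8; r = 56.8 − 55.8 = 1
x=52: ŷ = -0.3 + 1.1·52 = 56.9; r = 54.9 − 56.9 = -2
x=62: ŷ = -0.3 + 1.1·62 = 67.9; r = 67.9 − 67.9 = 0

0.5, 0.5, -1.5, 1.5, 1, -2, 0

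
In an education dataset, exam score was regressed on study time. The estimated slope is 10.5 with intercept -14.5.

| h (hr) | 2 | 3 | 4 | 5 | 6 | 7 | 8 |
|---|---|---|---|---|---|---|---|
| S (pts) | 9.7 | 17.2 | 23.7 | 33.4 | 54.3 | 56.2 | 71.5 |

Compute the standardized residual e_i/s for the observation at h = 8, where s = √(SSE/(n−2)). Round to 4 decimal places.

0.4679

h=2: Ŝ = -14.5 + 10.5·2 = 6.5; e = 9.7 − 6.5 = 3.2
h=3: Ŝ = -14.5 + 10.5·3 = 17; e = 17.2 − 17 = 0.2
h=4: Ŝ = -14.5 + 10.5·4 = 27.5; e = 23.7 − 27.5 = -3.8
h=5: Ŝ = -14.5 + 10.5·5 = 38; e = 33.4 − 38 = -4.6
h=6: Ŝ = -14.5 + 10.5·6 = 48.5; e = 54.3 − 48.5 = 5.8
h=7: Ŝ = -14.5 + 10.5·7 = 59; e = 56.2 − 59 = -2.8
h=8: Ŝ = -14.5 + 10.5·8 = 69.5; e = 71.5 − 69.5 = 2
SSE = 10.24 + 0.04 + 14.44 + 21.16 + 33.64 + 7.84 + 4 = 91.36
s = √(91.36/5) = 4.27458
e/s = 2 / 4.27458 = 0.4679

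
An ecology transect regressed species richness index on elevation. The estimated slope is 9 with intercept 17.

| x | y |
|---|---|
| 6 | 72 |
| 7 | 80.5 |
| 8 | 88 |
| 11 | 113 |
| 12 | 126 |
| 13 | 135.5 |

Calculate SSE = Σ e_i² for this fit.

x=6: ŷ = 17 + 9·6 = 71; e = 72 − 71 = 1
x=7: ŷ = 17 + 9·7 = 80; e = 80.5 − 80 = 0.5
x=8: ŷ = 17 + 9·8 = 89; e = 88 − 89 = -1
x=11: ŷ = 17 + 9·11 = 116; e = 113 − 116 = -3
x=12: ŷ = 17 + 9·12 = 125; e = 126 − 125 = 1
x=13: ŷ = 17 + 9·13 = 134; e = 135.5 − 134 = 1.5
SSE = 1 + 0.25 + 1 + 9 + 1 + 2.25 = 14.5

SSE = 14.5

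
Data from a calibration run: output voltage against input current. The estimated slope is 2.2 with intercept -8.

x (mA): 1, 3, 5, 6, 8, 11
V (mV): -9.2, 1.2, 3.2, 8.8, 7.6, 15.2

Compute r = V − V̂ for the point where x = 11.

V̂ = -8 + 2.2·11 = 16.2
r = 15.2 − 16.2 = -1

r = -1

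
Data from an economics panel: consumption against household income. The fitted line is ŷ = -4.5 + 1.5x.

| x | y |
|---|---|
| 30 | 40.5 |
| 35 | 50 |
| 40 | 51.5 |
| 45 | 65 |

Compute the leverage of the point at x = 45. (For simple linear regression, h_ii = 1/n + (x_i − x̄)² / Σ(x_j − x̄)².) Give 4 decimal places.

h = 0.7000

x̄ = (30 + 35 + 40 + 45)/4 = 37.5
Σ(x − x̄)² = 56.25 + 6.25 + 6.25 + 56.25 = 125
h = 1/4 + (7.5)²/125 = 0.25 + 0.45 = 0.7000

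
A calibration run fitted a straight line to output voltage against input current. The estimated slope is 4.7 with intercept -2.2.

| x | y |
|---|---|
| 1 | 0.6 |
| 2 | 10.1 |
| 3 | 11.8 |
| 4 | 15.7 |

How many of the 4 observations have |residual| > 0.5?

x=1: ŷ = -2.2 + 4.7·1 = 2.5; e = 0.6 − 2.5 = -1.9
x=2: ŷ = -2.2 + 4.7·2 = 7.2; e = 10.1 − 7.2 = 2.9
x=3: ŷ = -2.2 + 4.7·3 = 11.9; e = 11.8 − 11.9 = -0.1
x=4: ŷ = -2.2 + 4.7·4 = 16.6; e = 15.7 − 16.6 = -0.9
|e| > 0.5: x=1 (|e|=1.9), x=2 (|e|=2.9), x=4 (|e|=0.9) → 3

3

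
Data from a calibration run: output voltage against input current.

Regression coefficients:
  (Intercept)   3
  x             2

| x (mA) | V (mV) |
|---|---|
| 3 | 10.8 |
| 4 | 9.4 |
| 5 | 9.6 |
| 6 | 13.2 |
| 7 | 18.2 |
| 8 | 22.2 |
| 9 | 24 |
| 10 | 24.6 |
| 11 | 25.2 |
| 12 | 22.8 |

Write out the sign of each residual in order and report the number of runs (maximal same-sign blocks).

4 runs

x=3: V̂ = 3 + 2·3 = 9; e = 10.8 − 9 = 1.8
x=4: V̂ = 3 + 2·4 = 11; e = 9.4 − 11 = -1.6
x=5: V̂ = 3 + 2·5 = 13; e = 9.6 − 13 = -3.4
x=6: V̂ = 3 + 2·6 = 15; e = 13.2 − 15 = -1.8
x=7: V̂ = 3 + 2·7 = 17; e = 18.2 − 17 = 1.2
x=8: V̂ = 3 + 2·8 = 19; e = 22.2 − 19 = 3.2
x=9: V̂ = 3 + 2·9 = 21; e = 24 − 21 = 3
x=10: V̂ = 3 + 2·10 = 23; e = 24.6 − 23 = 1.6
x=11: V̂ = 3 + 2·11 = 25; e = 25.2 − 25 = 0.2
x=12: V̂ = 3 + 2·12 = 27; e = 22.8 − 27 = -4.2
Signs: + − − − + + + + + −
Runs: +×1, −×3, +×5, −×1 → 4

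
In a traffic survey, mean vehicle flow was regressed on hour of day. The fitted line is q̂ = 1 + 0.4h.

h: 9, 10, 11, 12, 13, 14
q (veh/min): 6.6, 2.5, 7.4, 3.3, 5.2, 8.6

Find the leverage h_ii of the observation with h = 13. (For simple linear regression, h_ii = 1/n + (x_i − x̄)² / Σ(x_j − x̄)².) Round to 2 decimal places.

h̄ = (9 + 10 + 11 + 12 + 13 + 14)/6 = 11.5
Σ(h − h̄)² = 6.25 + 2.25 + 0.25 + 0.25 + 2.25 + 6.25 = 17.5
h = 1/6 + (1.5)²/17.5 = 0.166667 + 0.128571 = 0.30

h = 0.30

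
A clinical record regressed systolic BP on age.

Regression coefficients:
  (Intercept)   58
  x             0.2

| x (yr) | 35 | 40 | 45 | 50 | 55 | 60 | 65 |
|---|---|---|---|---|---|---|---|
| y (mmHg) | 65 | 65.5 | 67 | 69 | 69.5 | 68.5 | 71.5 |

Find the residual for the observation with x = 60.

ŷ = 58 + 0.2·60 = 70
r = 68.5 − 70 = -1.5

r = -1.5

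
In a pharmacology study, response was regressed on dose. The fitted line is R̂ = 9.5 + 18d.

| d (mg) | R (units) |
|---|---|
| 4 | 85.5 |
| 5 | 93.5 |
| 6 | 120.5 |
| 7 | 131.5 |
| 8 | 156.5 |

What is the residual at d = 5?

R̂ = 9.5 + 18·5 = 99.5
e = 93.5 − 99.5 = -6

e = -6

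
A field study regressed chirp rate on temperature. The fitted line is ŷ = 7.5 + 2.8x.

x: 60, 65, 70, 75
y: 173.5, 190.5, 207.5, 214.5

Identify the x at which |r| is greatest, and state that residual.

x=60: ŷ = 7.5 + 2.8·60 = 175.5; r = 173.5 − 175.5 = -2
x=65: ŷ = 7.5 + 2.8·65 = 189.5; r = 190.5 − 189.5 = 1
x=70: ŷ = 7.5 + 2.8·70 = 203.5; r = 207.5 − 203.5 = 4
x=75: ŷ = 7.5 + 2.8·75 = 217.5; r = 214.5 − 217.5 = -3
Largest |r| is 4 at x = 70, residual 4.

x = 70, r = 4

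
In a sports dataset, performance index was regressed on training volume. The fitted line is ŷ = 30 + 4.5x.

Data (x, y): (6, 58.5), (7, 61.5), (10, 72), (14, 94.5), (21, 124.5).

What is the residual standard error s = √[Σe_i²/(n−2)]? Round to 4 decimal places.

s = 2.1213

x=6: ŷ = 30 + 4.5·6 = 57; e = 58.5 − 57 = 1.5
x=7: ŷ = 30 + 4.5·7 = 61.5; e = 61.5 − 61.5 = 0
x=10: ŷ = 30 + 4.5·10 = 75; e = 72 − 75 = -3
x=14: ŷ = 30 + 4.5·14 = 93; e = 94.5 − 93 = 1.5
x=21: ŷ = 30 + 4.5·21 = 124.5; e = 124.5 − 124.5 = 0
SSE = 2.25 + 0 + 9 + 2.25 + 0 = 13.5
s = √(13.5/3) = √4.5 ≈ 2.1213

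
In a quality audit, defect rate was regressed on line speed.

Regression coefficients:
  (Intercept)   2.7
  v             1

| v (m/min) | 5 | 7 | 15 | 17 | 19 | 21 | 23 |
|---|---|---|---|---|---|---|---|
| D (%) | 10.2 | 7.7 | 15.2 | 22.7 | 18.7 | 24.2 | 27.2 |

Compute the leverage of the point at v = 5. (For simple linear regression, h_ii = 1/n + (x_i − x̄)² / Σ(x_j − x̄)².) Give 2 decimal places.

v̄ = (5 + 7 + 15 + 17 + 19 + 21 + 23)/7 = 15.2857
Σ(v − v̄)² = 105.796 + 68.6531 + 0.0816327 + 2.93878 + 13.7959 + 32.6531 + 59.5102 = 283.429
h = 1/7 + (-10.2857)²/283.429 = 0.142857 + 0.373272 = 0.52

h = 0.52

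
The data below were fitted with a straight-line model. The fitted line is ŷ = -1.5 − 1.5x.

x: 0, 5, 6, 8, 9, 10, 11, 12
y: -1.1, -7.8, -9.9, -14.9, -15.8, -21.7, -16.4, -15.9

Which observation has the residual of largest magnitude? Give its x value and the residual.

x = 10, e = -5.2

x=0: ŷ = -1.5 − 1.5·0 = -1.5; e = -1.1 − (-1.5) = 0.4
x=5: ŷ = -1.5 − 1.5·5 = -9; e = -7.8 − (-9) = 1.2
x=6: ŷ = -1.5 − 1.5·6 = -10.5; e = -9.9 − (-10.5) = 0.6
x=8: ŷ = -1.5 − 1.5·8 = -13.5; e = -14.9 − (-13.5) = -1.4
x=9: ŷ = -1.5 − 1.5·9 = -15; e = -15.8 − (-15) = -0.8
x=10: ŷ = -1.5 − 1.5·10 = -16.5; e = -21.7 − (-16.5) = -5.2
x=11: ŷ = -1.5 − 1.5·11 = -18; e = -16.4 − (-18) = 1.6
x=12: ŷ = -1.5 − 1.5·12 = -19.5; e = -15.9 − (-19.5) = 3.6
Largest |e| is 5.2 at x = 10, residual -5.2.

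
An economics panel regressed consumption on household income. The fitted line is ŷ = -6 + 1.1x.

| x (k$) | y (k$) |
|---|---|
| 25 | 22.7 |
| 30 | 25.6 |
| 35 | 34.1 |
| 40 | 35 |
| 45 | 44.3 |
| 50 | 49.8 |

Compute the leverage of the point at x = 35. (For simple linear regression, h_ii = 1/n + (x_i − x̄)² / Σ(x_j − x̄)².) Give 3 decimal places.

x̄ = (25 + 30 + 35 + 40 + 45 + 50)/6 = 37.5
Σ(x − x̄)² = 156.25 + 56.25 + 6.25 + 6.25 + 56.25 + 156.25 = 437.5
h = 1/6 + (-2.5)²/437.5 = 0.166667 + 0.0142857 = 0.181

h = 0.181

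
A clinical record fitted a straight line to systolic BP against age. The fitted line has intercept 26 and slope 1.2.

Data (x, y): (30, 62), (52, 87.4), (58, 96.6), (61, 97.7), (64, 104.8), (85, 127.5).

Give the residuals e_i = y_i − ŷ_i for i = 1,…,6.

0, -1, 1, -1.5, 2, -0.5

x=30: ŷ = 26 + 1.2·30 = 62; e = 62 − 62 = 0
x=52: ŷ = 26 + 1.2·52 = 88.4; e = 87.4 − 88.4 = -1
x=58: ŷ = 26 + 1.2·58 = 95.6; e = 96.6 − 95.6 = 1
x=61: ŷ = 26 + 1.2·61 = 99.2; e = 97.7 − 99.2 = -1.5
x=64: ŷ = 26 + 1.2·64 = 102.8; e = 104.8 − 102.8 = 2
x=85: ŷ = 26 + 1.2·85 = 128; e = 127.5 − 128 = -0.5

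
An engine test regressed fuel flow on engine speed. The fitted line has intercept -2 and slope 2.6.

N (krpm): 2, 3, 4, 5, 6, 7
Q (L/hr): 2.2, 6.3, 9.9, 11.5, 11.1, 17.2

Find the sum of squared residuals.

SSE = 11

N=2: Q̂ = -2 + 2.6·2 = 3.2; e = 2.2 − 3.2 = -1
N=3: Q̂ = -2 + 2.6·3 = 5.8; e = 6.3 − 5.8 = 0.5
N=4: Q̂ = -2 + 2.6·4 = 8.4; e = 9.9 − 8.4 = 1.5
N=5: Q̂ = -2 + 2.6·5 = 11; e = 11.5 − 11 = 0.5
N=6: Q̂ = -2 + 2.6·6 = 13.6; e = 11.1 − 13.6 = -2.5
N=7: Q̂ = -2 + 2.6·7 = 16.2; e = 17.2 − 16.2 = 1
SSE = 1 + 0.25 + 2.25 + 0.25 + 6.25 + 1 = 11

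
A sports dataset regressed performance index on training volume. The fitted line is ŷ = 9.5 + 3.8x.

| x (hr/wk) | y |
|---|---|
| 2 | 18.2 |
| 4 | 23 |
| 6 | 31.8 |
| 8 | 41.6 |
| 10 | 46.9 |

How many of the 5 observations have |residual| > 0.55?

4

x=2: ŷ = 9.5 + 3.8·2 = 17.1; r = 18.2 − 17.1 = 1.1
x=4: ŷ = 9.5 + 3.8·4 = 24.7; r = 23 − 24.7 = -1.7
x=6: ŷ = 9.5 + 3.8·6 = 32.3; r = 31.8 − 32.3 = -0.5
x=8: ŷ = 9.5 + 3.8·8 = 39.9; r = 41.6 − 39.9 = 1.7
x=10: ŷ = 9.5 + 3.8·10 = 47.5; r = 46.9 − 47.5 = -0.6
|r| > 0.55: x=2 (|r|=1.1), x=4 (|r|=1.7), x=8 (|r|=1.7), x=10 (|r|=0.6) → 4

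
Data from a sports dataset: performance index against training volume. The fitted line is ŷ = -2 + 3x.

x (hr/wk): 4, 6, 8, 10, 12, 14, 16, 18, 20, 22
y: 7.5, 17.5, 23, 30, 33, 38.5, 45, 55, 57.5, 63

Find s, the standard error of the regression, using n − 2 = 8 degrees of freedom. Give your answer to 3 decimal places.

s = 1.871

x=4: ŷ = -2 + 3·4 = 10; e = 7.5 − 10 = -2.5
x=6: ŷ = -2 + 3·6 = 16; e = 17.5 − 16 = 1.5
x=8: ŷ = -2 + 3·8 = 22; e = 23 − 22 = 1
x=10: ŷ = -2 + 3·10 = 28; e = 30 − 28 = 2
x=12: ŷ = -2 + 3·12 = 34; e = 33 − 34 = -1
x=14: ŷ = -2 + 3·14 = 40; e = 38.5 − 40 = -1.5
x=16: ŷ = -2 + 3·16 = 46; e = 45 − 46 = -1
x=18: ŷ = -2 + 3·18 = 52; e = 55 − 52 = 3
x=20: ŷ = -2 + 3·20 = 58; e = 57.5 − 58 = -0.5
x=22: ŷ = -2 + 3·22 = 64; e = 63 − 64 = -1
SSE = 6.25 + 2.25 + 1 + 4 + 1 + 2.25 + 1 + 9 + 0.25 + 1 = 28
s = √(28/8) = √3.5 ≈ 1.871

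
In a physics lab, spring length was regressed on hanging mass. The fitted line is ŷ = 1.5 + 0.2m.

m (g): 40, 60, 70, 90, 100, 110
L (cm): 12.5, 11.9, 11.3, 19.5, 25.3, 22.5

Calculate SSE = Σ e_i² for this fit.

m=40: ŷ = 1.5 + 0.2·40 = 9.5; e = 12.5 − 9.5 = 3
m=60: ŷ = 1.5 + 0.2·60 = 13.5; e = 11.9 − 13.5 = -1.6
m=70: ŷ = 1.5 + 0.2·70 = 15.5; e = 11.3 − 15.5 = -4.2
m=90: ŷ = 1.5 + 0.2·90 = 19.5; e = 19.5 − 19.5 = 0
m=100: ŷ = 1.5 + 0.2·100 = 21.5; e = 25.3 − 21.5 = 3.8
m=110: ŷ = 1.5 + 0.2·110 = 23.5; e = 22.5 − 23.5 = -1
SSE = 9 + 2.56 + 17.64 + 0 + 14.44 + 1 = 44.64

SSE = 44.64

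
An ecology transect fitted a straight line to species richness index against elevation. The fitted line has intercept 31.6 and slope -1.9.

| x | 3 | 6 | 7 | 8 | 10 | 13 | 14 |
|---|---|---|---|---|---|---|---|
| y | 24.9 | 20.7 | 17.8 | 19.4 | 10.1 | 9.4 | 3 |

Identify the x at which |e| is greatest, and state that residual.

x=3: ŷ = 31.6 − 1.9·3 = 25.9; e = 24.9 − 25.9 = -1
x=6: ŷ = 31.6 − 1.9·6 = 20.2; e = 20.7 − 20.2 = 0.5
x=7: ŷ = 31.6 − 1.9·7 = 18.3; e = 17.8 − 18.3 = -0.5
x=8: ŷ = 31.6 − 1.9·8 = 16.4; e = 19.4 − 16.4 = 3
x=10: ŷ = 31.6 − 1.9·10 = 12.6; e = 10.1 − 12.6 = -2.5
x=13: ŷ = 31.6 − 1.9·13 = 6.9; e = 9.4 − 6.9 = 2.5
x=14: ŷ = 31.6 − 1.9·14 = 5; e = 3 − 5 = -2
Largest |e| is 3 at x = 8, residual 3.

x = 8, e = 3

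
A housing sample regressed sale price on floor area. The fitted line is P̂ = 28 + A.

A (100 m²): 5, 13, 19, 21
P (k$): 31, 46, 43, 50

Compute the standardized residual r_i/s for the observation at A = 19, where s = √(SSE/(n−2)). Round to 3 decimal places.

-0.834

A=5: P̂ = 28 + 5 = 33; r = 31 − 33 = -2
A=13: P̂ = 28 + 13 = 41; r = 46 − 41 = 5
A=19: P̂ = 28 + 19 = 47; r = 43 − 47 = -4
A=21: P̂ = 28 + 21 = 49; r = 50 − 49 = 1
SSE = 4 + 25 + 16 + 1 = 46
s = √(46/2) = 4.79583
r/s = -4 / 4.79583 = -0.834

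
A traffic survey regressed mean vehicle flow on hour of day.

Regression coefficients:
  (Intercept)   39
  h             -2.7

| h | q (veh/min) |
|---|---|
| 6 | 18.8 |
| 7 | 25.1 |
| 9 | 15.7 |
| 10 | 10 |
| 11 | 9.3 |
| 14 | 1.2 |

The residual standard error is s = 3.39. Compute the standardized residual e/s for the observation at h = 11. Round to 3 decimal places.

0.000

q̂ = 39 − 2.7·11 = 9.3
e = 9.3 − 9.3 = 0
e/s = 0 / 3.39 = 0.000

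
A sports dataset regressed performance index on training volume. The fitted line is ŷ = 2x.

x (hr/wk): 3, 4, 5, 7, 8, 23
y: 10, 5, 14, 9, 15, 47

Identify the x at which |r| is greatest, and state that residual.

x=3: ŷ = 2·3 = 6; r = 10 − 6 = 4
x=4: ŷ = 2·4 = 8; r = 5 − 8 = -3
x=5: ŷ = 2·5 = 10; r = 14 − 10 = 4
x=7: ŷ = 2·7 = 14; r = 9 − 14 = -5
x=8: ŷ = 2·8 = 16; r = 15 − 16 = -1
x=23: ŷ = 2·23 = 46; r = 47 − 46 = 1
Largest |r| is 5 at x = 7, residual -5.

x = 7, r = -5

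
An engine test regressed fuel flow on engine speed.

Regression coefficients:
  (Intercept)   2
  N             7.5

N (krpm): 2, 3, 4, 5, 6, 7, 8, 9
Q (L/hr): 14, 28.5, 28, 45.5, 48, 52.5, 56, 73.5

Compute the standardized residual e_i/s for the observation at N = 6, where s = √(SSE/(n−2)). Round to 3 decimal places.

N=2: ŷ = 2 + 7.5·2 = 17; e = 14 − 17 = -3
N=3: ŷ = 2 + 7.5·3 = 24.5; e = 28.5 − 24.5 = 4
N=4: ŷ = 2 + 7.5·4 = 32; e = 28 − 32 = -4
N=5: ŷ = 2 + 7.5·5 = 39.5; e = 45.5 − 39.5 = 6
N=6: ŷ = 2 + 7.5·6 = 47; e = 48 − 47 = 1
N=7: ŷ = 2 + 7.5·7 = 54.5; e = 52.5 − 54.5 = -2
N=8: ŷ = 2 + 7.5·8 = 62; e = 56 − 62 = -6
N=9: ŷ = 2 + 7.5·9 = 69.5; e = 73.5 − 69.5 = 4
SSE = 9 + 16 + 16 + 36 + 1 + 4 + 36 + 16 = 134
s = √(134/6) = 4.72582
e/s = 1 / 4.72582 = 0.212

0.212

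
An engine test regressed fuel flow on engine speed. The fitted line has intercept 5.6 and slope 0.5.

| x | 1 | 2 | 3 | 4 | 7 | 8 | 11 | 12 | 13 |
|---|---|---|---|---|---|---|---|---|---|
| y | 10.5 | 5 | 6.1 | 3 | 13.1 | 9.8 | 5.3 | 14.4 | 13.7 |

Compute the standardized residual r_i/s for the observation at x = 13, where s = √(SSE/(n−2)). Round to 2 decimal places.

x=1: ŷ = 5.6 + 0.5·1 = 6.1; r = 10.5 − 6.1 = 4.4
x=2: ŷ = 5.6 + 0.5·2 = 6.6; r = 5 − 6.6 = -1.6
x=3: ŷ = 5.6 + 0.5·3 = 7.1; r = 6.1 − 7.1 = -1
x=4: ŷ = 5.6 + 0.5·4 = 7.6; r = 3 − 7.6 = -4.6
x=7: ŷ = 5.6 + 0.5·7 = 9.1; r = 13.1 − 9.1 = 4
x=8: ŷ = 5.6 + 0.5·8 = 9.6; r = 9.8 − 9.6 = 0.2
x=11: ŷ = 5.6 + 0.5·11 = 11.1; r = 5.3 − 11.1 = -5.8
x=12: ŷ = 5.6 + 0.5·12 = 11.6; r = 14.4 − 11.6 = 2.8
x=13: ŷ = 5.6 + 0.5·13 = 12.1; r = 13.7 − 12.1 = 1.6
SSE = 19.36 + 2.56 + 1 + 21.16 + 16 + 0.04 + 33.64 + 7.84 + 2.56 = 104.16
s = √(104.16/7) = 3.85746
r/s = 1.6 / 3.85746 = 0.41

0.41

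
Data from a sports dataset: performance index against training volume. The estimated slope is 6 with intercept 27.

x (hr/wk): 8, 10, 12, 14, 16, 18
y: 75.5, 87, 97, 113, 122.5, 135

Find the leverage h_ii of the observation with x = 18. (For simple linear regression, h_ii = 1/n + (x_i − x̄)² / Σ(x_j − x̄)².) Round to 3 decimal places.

h = 0.524

x̄ = (8 + 10 + 12 + 14 + 16 + 18)/6 = 13
Σ(x − x̄)² = 25 + 9 + 1 + 1 + 9 + 25 = 70
h = 1/6 + (5)²/70 = 0.166667 + 0.357143 = 0.524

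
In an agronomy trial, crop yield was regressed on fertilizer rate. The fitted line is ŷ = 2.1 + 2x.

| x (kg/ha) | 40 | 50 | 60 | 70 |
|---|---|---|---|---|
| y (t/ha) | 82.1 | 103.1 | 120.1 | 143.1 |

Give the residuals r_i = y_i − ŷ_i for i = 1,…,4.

x=40: ŷ = 2.1 + 2·40 = 82.1; r = 82.1 − 82.1 = 0
x=50: ŷ = 2.1 + 2·50 = 102.1; r = 103.1 − 102.1 = 1
x=60: ŷ = 2.1 + 2·60 = 122.1; r = 120.1 − 122.1 = -2
x=70: ŷ = 2.1 + 2·70 = 142.1; r = 143.1 − 142.1 = 1

0, 1, -2, 1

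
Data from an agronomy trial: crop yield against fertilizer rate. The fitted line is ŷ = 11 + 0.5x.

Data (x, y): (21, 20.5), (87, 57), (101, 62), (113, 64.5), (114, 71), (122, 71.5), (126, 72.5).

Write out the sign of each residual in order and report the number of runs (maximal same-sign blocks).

x=21: ŷ = 11 + 0.5·21 = 21.5; r = 20.5 − 21.5 = -1
x=87: ŷ = 11 + 0.5·87 = 54.5; r = 57 − 54.5 = 2.5
x=101: ŷ = 11 + 0.5·101 = 61.5; r = 62 − 61.5 = 0.5
x=113: ŷ = 11 + 0.5·113 = 67.5; r = 64.5 − 67.5 = -3
x=114: ŷ = 11 + 0.5·114 = 68; r = 71 − 68 = 3
x=122: ŷ = 11 + 0.5·122 = 72; r = 71.5 − 72 = -0.5
x=126: ŷ = 11 + 0.5·126 = 74; r = 72.5 − 74 = -1.5
Signs: − + + − + − −
Runs: −×1, +×2, −×1, +×1, −×2 → 5

5 runs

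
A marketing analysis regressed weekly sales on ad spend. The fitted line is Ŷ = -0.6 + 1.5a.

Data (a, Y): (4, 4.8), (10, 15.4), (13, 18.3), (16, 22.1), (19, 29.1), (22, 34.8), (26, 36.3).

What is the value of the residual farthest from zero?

a=4: Ŷ = -0.6 + 1.5·4 = 5.4; r = 4.8 − 5.4 = -0.6
a=10: Ŷ = -0.6 + 1.5·10 = 14.4; r = 15.4 − 14.4 = 1
a=13: Ŷ = -0.6 + 1.5·13 = 18.9; r = 18.3 − 18.9 = -0.6
a=16: Ŷ = -0.6 + 1.5·16 = 23.4; r = 22.1 − 23.4 = -1.3
a=19: Ŷ = -0.6 + 1.5·19 = 27.9; r = 29.1 − 27.9 = 1.2
a=22: Ŷ = -0.6 + 1.5·22 = 32.4; r = 34.8 − 32.4 = 2.4
a=26: Ŷ = -0.6 + 1.5·26 = 38.4; r = 36.3 − 38.4 = -2.1
Largest |r| is 2.4 at a = 22, residual 2.4.

r = 2.4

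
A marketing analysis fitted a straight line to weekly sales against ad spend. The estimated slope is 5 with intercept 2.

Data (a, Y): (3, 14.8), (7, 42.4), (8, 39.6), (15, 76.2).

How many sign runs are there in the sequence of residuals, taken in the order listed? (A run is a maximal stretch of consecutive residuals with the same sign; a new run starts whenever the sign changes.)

a=3: Ŷ = 2 + 5·3 = 17; r = 14.8 − 17 = -2.2
a=7: Ŷ = 2 + 5·7 = 37; r = 42.4 − 37 = 5.4
a=8: Ŷ = 2 + 5·8 = 42; r = 39.6 − 42 = -2.4
a=15: Ŷ = 2 + 5·15 = 77; r = 76.2 − 77 = -0.8
Signs: − + − −
Runs: −×1, +×1, −×2 → 3

3 runs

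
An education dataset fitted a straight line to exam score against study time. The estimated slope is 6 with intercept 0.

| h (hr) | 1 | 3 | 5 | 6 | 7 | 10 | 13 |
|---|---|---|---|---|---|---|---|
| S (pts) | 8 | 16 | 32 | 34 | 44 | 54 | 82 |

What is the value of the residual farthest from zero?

r = -6

h=1: Ŝ = 6·1 = 6; r = 8 − 6 = 2
h=3: Ŝ = 6·3 = 18; r = 16 − 18 = -2
h=5: Ŝ = 6·5 = 30; r = 32 − 30 = 2
h=6: Ŝ = 6·6 = 36; r = 34 − 36 = -2
h=7: Ŝ = 6·7 = 42; r = 44 − 42 = 2
h=10: Ŝ = 6·10 = 60; r = 54 − 60 = -6
h=13: Ŝ = 6·13 = 78; r = 82 − 78 = 4
Largest |r| is 6 at h = 10, residual -6.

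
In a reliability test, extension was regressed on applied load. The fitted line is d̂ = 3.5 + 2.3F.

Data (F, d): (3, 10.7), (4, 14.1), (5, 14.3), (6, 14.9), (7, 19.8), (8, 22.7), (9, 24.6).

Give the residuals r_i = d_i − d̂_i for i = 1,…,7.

F=3: d̂ = 3.5 + 2.3·3 = 10.4; r = 10.7 − 10.4 = 0.3
F=4: d̂ = 3.5 + 2.3·4 = 12.7; r = 14.1 − 12.7 = 1.4
F=5: d̂ = 3.5 + 2.3·5 = 15; r = 14.3 − 15 = -0.7
F=6: d̂ = 3.5 + 2.3·6 = 17.3; r = 14.9 − 17.3 = -2.4
F=7: d̂ = 3.5 + 2.3·7 = 19.6; r = 19.8 − 19.6 = 0.2
F=8: d̂ = 3.5 + 2.3·8 = 21.9; r = 22.7 − 21.9 = 0.8
F=9: d̂ = 3.5 + 2.3·9 = 24.2; r = 24.6 − 24.2 = 0.4

0.3, 1.4, -0.7, -2.4, 0.2, 0.8, 0.4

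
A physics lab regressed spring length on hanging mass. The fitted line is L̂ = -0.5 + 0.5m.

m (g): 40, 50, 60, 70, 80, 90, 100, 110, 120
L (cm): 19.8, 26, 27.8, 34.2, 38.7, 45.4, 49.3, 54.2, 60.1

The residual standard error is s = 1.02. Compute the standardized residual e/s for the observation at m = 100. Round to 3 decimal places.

L̂ = -0.5 + 0.5·100 = 49.5
e = 49.3 − 49.5 = -0.2
e/s = -0.2 / 1.02 = -0.196

-0.196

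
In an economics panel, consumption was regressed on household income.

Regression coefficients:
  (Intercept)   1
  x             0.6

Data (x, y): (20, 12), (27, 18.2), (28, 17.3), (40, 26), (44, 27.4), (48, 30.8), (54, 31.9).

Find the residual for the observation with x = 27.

ŷ = 1 + 0.6·27 = 17.2
r = 18.2 − 17.2 = 1

r = 1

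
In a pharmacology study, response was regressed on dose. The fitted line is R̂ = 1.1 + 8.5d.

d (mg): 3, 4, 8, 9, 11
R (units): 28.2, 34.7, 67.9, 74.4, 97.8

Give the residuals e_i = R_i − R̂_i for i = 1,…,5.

d=3: R̂ = 1.1 + 8.5·3 = 26.6; e = 28.2 − 26.6 = 1.6
d=4: R̂ = 1.1 + 8.5·4 = 35.1; e = 34.7 − 35.1 = -0.4
d=8: R̂ = 1.1 + 8.5·8 = 69.1; e = 67.9 − 69.1 = -1.2
d=9: R̂ = 1.1 + 8.5·9 = 77.6; e = 74.4 − 77.6 = -3.2
d=11: R̂ = 1.1 + 8.5·11 = 94.6; e = 97.8 − 94.6 = 3.2

1.6, -0.4, -1.2, -3.2, 3.2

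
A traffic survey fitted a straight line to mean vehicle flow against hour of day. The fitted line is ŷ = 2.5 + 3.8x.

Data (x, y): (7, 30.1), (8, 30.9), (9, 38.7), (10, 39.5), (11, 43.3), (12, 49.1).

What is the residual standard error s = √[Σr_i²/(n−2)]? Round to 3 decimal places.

s = 1.732

x=7: ŷ = 2.5 + 3.8·7 = 29.1; r = 30.1 − 29.1 = 1
x=8: ŷ = 2.5 + 3.8·8 = 32.9; r = 30.9 − 32.9 = -2
x=9: ŷ = 2.5 + 3.8·9 = 36.7; r = 38.7 − 36.7 = 2
x=10: ŷ = 2.5 + 3.8·10 = 40.5; r = 39.5 − 40.5 = -1
x=11: ŷ = 2.5 + 3.8·11 = 44.3; r = 43.3 − 44.3 = -1
x=12: ŷ = 2.5 + 3.8·12 = 48.1; r = 49.1 − 48.1 = 1
SSE = 1 + 4 + 4 + 1 + 1 + 1 = 12
s = √(12/4) = √3 ≈ 1.732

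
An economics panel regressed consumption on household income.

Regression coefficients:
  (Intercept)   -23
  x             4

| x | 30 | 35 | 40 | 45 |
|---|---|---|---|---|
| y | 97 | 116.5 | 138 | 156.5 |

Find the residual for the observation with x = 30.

ŷ = -23 + 4·30 = 97
r = 97 − 97 = 0

r = 0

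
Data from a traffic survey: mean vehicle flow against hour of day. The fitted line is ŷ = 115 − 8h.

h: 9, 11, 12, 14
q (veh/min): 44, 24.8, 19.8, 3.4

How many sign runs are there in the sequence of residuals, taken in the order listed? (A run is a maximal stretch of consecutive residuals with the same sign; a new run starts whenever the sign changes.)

h=9: ŷ = 115 − 8·9 = 43; e = 44 − 43 = 1
h=11: ŷ = 115 − 8·11 = 27; e = 24.8 − 27 = -2.2
h=12: ŷ = 115 − 8·12 = 19; e = 19.8 − 19 = 0.8
h=14: ŷ = 115 − 8·14 = 3; e = 3.4 − 3 = 0.4
Signs: + − + +
Runs: +×1, −×1, +×2 → 3

3 runs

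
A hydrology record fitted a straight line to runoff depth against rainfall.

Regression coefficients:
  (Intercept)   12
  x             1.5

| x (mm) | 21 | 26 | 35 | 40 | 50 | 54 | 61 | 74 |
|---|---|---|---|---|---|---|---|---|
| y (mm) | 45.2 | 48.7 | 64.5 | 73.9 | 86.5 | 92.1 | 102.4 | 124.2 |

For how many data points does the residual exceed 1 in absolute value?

5

x=21: ŷ = 12 + 1.5·21 = 43.5; r = 45.2 − 43.5 = 1.7
x=26: ŷ = 12 + 1.5·26 = 51; r = 48.7 − 51 = -2.3
x=35: ŷ = 12 + 1.5·35 = 64.5; r = 64.5 − 64.5 = 0
x=40: ŷ = 12 + 1.5·40 = 72; r = 73.9 − 72 = 1.9
x=50: ŷ = 12 + 1.5·50 = 87; r = 86.5 − 87 = -0.5
x=54: ŷ = 12 + 1.5·54 = 93; r = 92.1 − 93 = -0.9
x=61: ŷ = 12 + 1.5·61 = 103.5; r = 102.4 − 103.5 = -1.1
x=74: ŷ = 12 + 1.5·74 = 123; r = 124.2 − 123 = 1.2
|r| > 1: x=21 (|r|=1.7), x=26 (|r|=2.3), x=40 (|r|=1.9), x=61 (|r|=1.1), x=74 (|r|=1.2) → 5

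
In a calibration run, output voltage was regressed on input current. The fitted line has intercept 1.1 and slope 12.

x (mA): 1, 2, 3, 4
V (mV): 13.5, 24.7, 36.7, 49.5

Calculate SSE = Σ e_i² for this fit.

x=1: ŷ = 1.1 + 12·1 = 13.1; e = 13.5 − 13.1 = 0.4
x=2: ŷ = 1.1 + 12·2 = 25.1; e = 24.7 − 25.1 = -0.4
x=3: ŷ = 1.1 + 12·3 = 37.1; e = 36.7 − 37.1 = -0.4
x=4: ŷ = 1.1 + 12·4 = 49.1; e = 49.5 − 49.1 = 0.4
SSE = 0.16 + 0.16 + 0.16 + 0.16 = 0.64

SSE = 0.64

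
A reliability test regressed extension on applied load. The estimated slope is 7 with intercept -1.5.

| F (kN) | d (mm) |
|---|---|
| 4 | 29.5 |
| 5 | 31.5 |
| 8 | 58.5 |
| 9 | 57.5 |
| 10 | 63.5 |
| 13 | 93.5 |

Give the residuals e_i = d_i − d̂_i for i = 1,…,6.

F=4: d̂ = -1.5 + 7·4 = 26.5; e = 29.5 − 26.5 = 3
F=5: d̂ = -1.5 + 7·5 = 33.5; e = 31.5 − 33.5 = -2
F=8: d̂ = -1.5 + 7·8 = 54.5; e = 58.5 − 54.5 = 4
F=9: d̂ = -1.5 + 7·9 = 61.5; e = 57.5 − 61.5 = -4
F=10: d̂ = -1.5 + 7·10 = 68.5; e = 63.5 − 68.5 = -5
F=13: d̂ = -1.5 + 7·13 = 89.5; e = 93.5 − 89.5 = 4

3, -2, 4, -4, -5, 4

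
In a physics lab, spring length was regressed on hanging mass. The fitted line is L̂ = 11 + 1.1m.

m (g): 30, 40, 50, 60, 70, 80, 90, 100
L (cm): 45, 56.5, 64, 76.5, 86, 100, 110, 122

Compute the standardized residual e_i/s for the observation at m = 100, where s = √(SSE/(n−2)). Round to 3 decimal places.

0.667

m=30: L̂ = 11 + 1.1·30 = 44; e = 45 − 44 = 1
m=40: L̂ = 11 + 1.1·40 = 55; e = 56.5 − 55 = 1.5
m=50: L̂ = 11 + 1.1·50 = 66; e = 64 − 66 = -2
m=60: L̂ = 11 + 1.1·60 = 77; e = 76.5 − 77 = -0.5
m=70: L̂ = 11 + 1.1·70 = 88; e = 86 − 88 = -2
m=80: L̂ = 11 + 1.1·80 = 99; e = 100 − 99 = 1
m=90: L̂ = 11 + 1.1·90 = 110; e = 110 − 110 = 0
m=100: L̂ = 11 + 1.1·100 = 121; e = 122 − 121 = 1
SSE = 1 + 2.25 + 4 + 0.25 + 4 + 1 + 0 + 1 = 13.5
s = √(13.5/6) = 1.5
e/s = 1 / 1.5 = 0.667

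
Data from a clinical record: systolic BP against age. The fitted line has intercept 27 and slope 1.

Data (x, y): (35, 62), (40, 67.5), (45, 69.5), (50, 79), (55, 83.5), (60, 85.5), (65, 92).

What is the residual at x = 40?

ŷ = 27 + 40 = 67
r = 67.5 − 67 = 0.5

r = 0.5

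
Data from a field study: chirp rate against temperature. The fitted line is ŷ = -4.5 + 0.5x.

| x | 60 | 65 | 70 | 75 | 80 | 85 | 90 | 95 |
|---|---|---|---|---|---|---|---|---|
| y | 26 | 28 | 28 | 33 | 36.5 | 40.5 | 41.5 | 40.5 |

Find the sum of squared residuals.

SSE = 21

x=60: ŷ = -4.5 + 0.5·60 = 25.5; e = 26 − 25.5 = 0.5
x=65: ŷ = -4.5 + 0.5·65 = 28; e = 28 − 28 = 0
x=70: ŷ = -4.5 + 0.5·70 = 30.5; e = 28 − 30.5 = -2.5
x=75: ŷ = -4.5 + 0.5·75 = 33; e = 33 − 33 = 0
x=80: ŷ = -4.5 + 0.5·80 = 35.5; e = 36.5 − 35.5 = 1
x=85: ŷ = -4.5 + 0.5·85 = 38; e = 40.5 − 38 = 2.5
x=90: ŷ = -4.5 + 0.5·90 = 40.5; e = 41.5 − 40.5 = 1
x=95: ŷ = -4.5 + 0.5·95 = 43; e = 40.5 − 43 = -2.5
SSE = 0.25 + 0 + 6.25 + 0 + 1 + 6.25 + 1 + 6.25 = 21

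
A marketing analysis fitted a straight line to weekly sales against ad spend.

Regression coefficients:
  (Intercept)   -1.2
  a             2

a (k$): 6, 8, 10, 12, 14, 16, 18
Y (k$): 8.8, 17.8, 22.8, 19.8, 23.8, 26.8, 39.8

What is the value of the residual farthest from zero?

e = 5

a=6: Ŷ = -1.2 + 2·6 = 10.8; e = 8.8 − 10.8 = -2
a=8: Ŷ = -1.2 + 2·8 = 14.8; e = 17.8 − 14.8 = 3
a=10: Ŷ = -1.2 + 2·10 = 18.8; e = 22.8 − 18.8 = 4
a=12: Ŷ = -1.2 + 2·12 = 22.8; e = 19.8 − 22.8 = -3
a=14: Ŷ = -1.2 + 2·14 = 26.8; e = 23.8 − 26.8 = -3
a=16: Ŷ = -1.2 + 2·16 = 30.8; e = 26.8 − 30.8 = -4
a=18: Ŷ = -1.2 + 2·18 = 34.8; e = 39.8 − 34.8 = 5
Largest |e| is 5 at a = 18, residual 5.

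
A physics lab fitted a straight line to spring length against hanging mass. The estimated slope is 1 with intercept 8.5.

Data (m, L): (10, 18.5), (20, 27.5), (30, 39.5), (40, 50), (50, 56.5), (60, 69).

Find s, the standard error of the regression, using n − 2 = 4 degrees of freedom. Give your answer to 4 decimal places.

m=10: ŷ = 8.5 + 10 = 18.5; r = 18.5 − 18.5 = 0
m=20: ŷ = 8.5 + 20 = 28.5; r = 27.5 − 28.5 = -1
m=30: ŷ = 8.5 + 30 = 38.5; r = 39.5 − 38.5 = 1
m=40: ŷ = 8.5 + 40 = 48.5; r = 50 − 48.5 = 1.5
m=50: ŷ = 8.5 + 50 = 58.5; r = 56.5 − 58.5 = -2
m=60: ŷ = 8.5 + 60 = 68.5; r = 69 − 68.5 = 0.5
SSE = 0 + 1 + 1 + 2.25 + 4 + 0.25 = 8.5
s = √(8.5/4) = √2.125 ≈ 1.4577

s = 1.4577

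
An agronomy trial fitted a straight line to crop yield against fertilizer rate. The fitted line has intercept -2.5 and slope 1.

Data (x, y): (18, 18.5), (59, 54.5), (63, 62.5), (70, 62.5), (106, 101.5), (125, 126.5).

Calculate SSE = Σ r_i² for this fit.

x=18: ŷ = -2.5 + 18 = 15.5; r = 18.5 − 15.5 = 3
x=59: ŷ = -2.5 + 59 = 56.5; r = 54.5 − 56.5 = -2
x=63: ŷ = -2.5 + 63 = 60.5; r = 62.5 − 60.5 = 2
x=70: ŷ = -2.5 + 70 = 67.5; r = 62.5 − 67.5 = -5
x=106: ŷ = -2.5 + 106 = 103.5; r = 101.5 − 103.5 = -2
x=125: ŷ = -2.5 + 125 = 122.5; r = 126.5 − 122.5 = 4
SSE = 9 + 4 + 4 + 25 + 4 + 16 = 62

SSE = 62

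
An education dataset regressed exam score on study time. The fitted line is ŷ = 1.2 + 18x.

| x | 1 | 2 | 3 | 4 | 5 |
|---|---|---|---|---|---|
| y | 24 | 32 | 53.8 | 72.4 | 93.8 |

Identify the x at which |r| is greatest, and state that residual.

x=1: ŷ = 1.2 + 18·1 = 19.2; r = 24 − 19.2 = 4.8
x=2: ŷ = 1.2 + 18·2 = 37.2; r = 32 − 37.2 = -5.2
x=3: ŷ = 1.2 + 18·3 = 55.2; r = 53.8 − 55.2 = -1.4
x=4: ŷ = 1.2 + 18·4 = 73.2; r = 72.4 − 73.2 = -0.8
x=5: ŷ = 1.2 + 18·5 = 91.2; r = 93.8 − 91.2 = 2.6
Largest |r| is 5.2 at x = 2, residual -5.2.

x = 2, r = -5.2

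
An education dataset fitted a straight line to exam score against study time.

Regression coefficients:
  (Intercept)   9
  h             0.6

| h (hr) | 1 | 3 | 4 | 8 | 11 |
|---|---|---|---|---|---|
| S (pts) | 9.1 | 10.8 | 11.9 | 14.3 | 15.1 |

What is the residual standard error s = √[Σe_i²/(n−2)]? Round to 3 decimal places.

h=1: ŷ = 9 + 0.6·1 = 9.6; e = 9.1 − 9.6 = -0.5
h=3: ŷ = 9 + 0.6·3 = 10.8; e = 10.8 − 10.8 = 0
h=4: ŷ = 9 + 0.6·4 = 11.4; e = 11.9 − 11.4 = 0.5
h=8: ŷ = 9 + 0.6·8 = 13.8; e = 14.3 − 13.8 = 0.5
h=11: ŷ = 9 + 0.6·11 = 15.6; e = 15.1 − 15.6 = -0.5
SSE = 0.25 + 0 + 0.25 + 0.25 + 0.25 = 1
s = √(1/3) = √0.333333 ≈ 0.577

s = 0.577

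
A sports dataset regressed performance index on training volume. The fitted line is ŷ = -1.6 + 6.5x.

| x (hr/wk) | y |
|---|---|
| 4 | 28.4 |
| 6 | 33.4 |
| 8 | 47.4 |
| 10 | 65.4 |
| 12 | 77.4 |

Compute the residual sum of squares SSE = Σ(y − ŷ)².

SSE = 46

x=4: ŷ = -1.6 + 6.5·4 = 24.4; r = 28.4 − 24.4 = 4
x=6: ŷ = -1.6 + 6.5·6 = 37.4; r = 33.4 − 37.4 = -4
x=8: ŷ = -1.6 + 6.5·8 = 50.4; r = 47.4 − 50.4 = -3
x=10: ŷ = -1.6 + 6.5·10 = 63.4; r = 65.4 − 63.4 = 2
x=12: ŷ = -1.6 + 6.5·12 = 76.4; r = 77.4 − 76.4 = 1
SSE = 16 + 16 + 9 + 4 + 1 = 46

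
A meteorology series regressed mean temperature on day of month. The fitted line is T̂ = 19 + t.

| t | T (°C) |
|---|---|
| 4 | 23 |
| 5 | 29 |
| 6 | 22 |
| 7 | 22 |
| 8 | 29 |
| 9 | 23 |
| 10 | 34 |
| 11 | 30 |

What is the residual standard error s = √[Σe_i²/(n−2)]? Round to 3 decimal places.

t=4: T̂ = 19 + 4 = 23; e = 23 − 23 = 0
t=5: T̂ = 19 + 5 = 24; e = 29 − 24 = 5
t=6: T̂ = 19 + 6 = 25; e = 22 − 25 = -3
t=7: T̂ = 19 + 7 = 26; e = 22 − 26 = -4
t=8: T̂ = 19 + 8 = 27; e = 29 − 27 = 2
t=9: T̂ = 19 + 9 = 28; e = 23 − 28 = -5
t=10: T̂ = 19 + 10 = 29; e = 34 − 29 = 5
t=11: T̂ = 19 + 11 = 30; e = 30 − 30 = 0
SSE = 0 + 25 + 9 + 16 + 4 + 25 + 25 + 0 = 104
s = √(104/6) = √17.3333 ≈ 4.163

s = 4.163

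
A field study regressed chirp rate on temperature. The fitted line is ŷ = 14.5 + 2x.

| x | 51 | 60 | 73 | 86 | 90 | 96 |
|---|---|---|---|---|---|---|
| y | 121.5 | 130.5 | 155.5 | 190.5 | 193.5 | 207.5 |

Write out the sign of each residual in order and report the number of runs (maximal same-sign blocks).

5 runs

x=51: ŷ = 14.5 + 2·51 = 116.5; e = 121.5 − 116.5 = 5
x=60: ŷ = 14.5 + 2·60 = 134.5; e = 130.5 − 134.5 = -4
x=73: ŷ = 14.5 + 2·73 = 160.5; e = 155.5 − 160.5 = -5
x=86: ŷ = 14.5 + 2·86 = 186.5; e = 190.5 − 186.5 = 4
x=90: ŷ = 14.5 + 2·90 = 194.5; e = 193.5 − 194.5 = -1
x=96: ŷ = 14.5 + 2·96 = 206.5; e = 207.5 − 206.5 = 1
Signs: + − − + − +
Runs: +×1, −×2, +×1, −×1, +×1 → 5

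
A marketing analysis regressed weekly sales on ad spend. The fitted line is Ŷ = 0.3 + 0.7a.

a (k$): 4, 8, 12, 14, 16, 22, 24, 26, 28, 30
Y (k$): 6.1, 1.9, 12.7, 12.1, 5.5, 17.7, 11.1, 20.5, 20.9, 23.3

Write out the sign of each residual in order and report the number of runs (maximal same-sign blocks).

7 runs

a=4: Ŷ = 0.3 + 0.7·4 = 3.1; r = 6.1 − 3.1 = 3
a=8: Ŷ = 0.3 + 0.7·8 = 5.9; r = 1.9 − 5.9 = -4
a=12: Ŷ = 0.3 + 0.7·12 = 8.7; r = 12.7 − 8.7 = 4
a=14: Ŷ = 0.3 + 0.7·14 = 10.1; r = 12.1 − 10.1 = 2
a=16: Ŷ = 0.3 + 0.7·16 = 11.5; r = 5.5 − 11.5 = -6
a=22: Ŷ = 0.3 + 0.7·22 = 15.7; r = 17.7 − 15.7 = 2
a=24: Ŷ = 0.3 + 0.7·24 = 17.1; r = 11.1 − 17.1 = -6
a=26: Ŷ = 0.3 + 0.7·26 = 18.5; r = 20.5 − 18.5 = 2
a=28: Ŷ = 0.3 + 0.7·28 = 19.9; r = 20.9 − 19.9 = 1
a=30: Ŷ = 0.3 + 0.7·30 = 21.3; r = 23.3 − 21.3 = 2
Signs: + − + + − + − + + +
Runs: +×1, −×1, +×2, −×1, +×1, −×1, +×3 → 7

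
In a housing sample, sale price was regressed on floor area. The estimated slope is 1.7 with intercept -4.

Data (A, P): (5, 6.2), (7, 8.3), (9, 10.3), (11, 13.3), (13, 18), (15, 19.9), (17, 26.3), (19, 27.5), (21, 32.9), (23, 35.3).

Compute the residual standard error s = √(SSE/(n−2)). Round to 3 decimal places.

A=5: ŷ = -4 + 1.7·5 = 4.5; e = 6.2 − 4.5 = 1.7
A=7: ŷ = -4 + 1.7·7 = 7.9; e = 8.3 − 7.9 = 0.4
A=9: ŷ = -4 + 1.7·9 = 11.3; e = 10.3 − 11.3 = -1
A=11: ŷ = -4 + 1.7·11 = 14.7; e = 13.3 − 14.7 = -1.4
A=13: ŷ = -4 + 1.7·13 = 18.1; e = 18 − 18.1 = -0.1
A=15: ŷ = -4 + 1.7·15 = 21.5; e = 19.9 − 21.5 = -1.6
A=17: ŷ = -4 + 1.7·17 = 24.9; e = 26.3 − 24.9 = 1.4
A=19: ŷ = -4 + 1.7·19 = 28.3; e = 27.5 − 28.3 = -0.8
A=21: ŷ = -4 + 1.7·21 = 31.7; e = 32.9 − 31.7 = 1.2
A=23: ŷ = -4 + 1.7·23 = 35.1; e = 35.3 − 35.1 = 0.2
SSE = 2.89 + 0.16 + 1 + 1.96 + 0.01 + 2.56 + 1.96 + 0.64 + 1.44 + 0.04 = 12.66
s = √(12.66/8) = √1.5825 ≈ 1.258

s = 1.258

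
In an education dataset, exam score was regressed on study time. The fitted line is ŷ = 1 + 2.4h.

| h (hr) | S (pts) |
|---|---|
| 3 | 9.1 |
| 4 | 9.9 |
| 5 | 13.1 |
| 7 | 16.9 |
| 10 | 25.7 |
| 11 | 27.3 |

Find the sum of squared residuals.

h=3: ŷ = 1 + 2.4·3 = 8.2; r = 9.1 − 8.2 = 0.9
h=4: ŷ = 1 + 2.4·4 = 10.6; r = 9.9 − 10.6 = -0.7
h=5: ŷ = 1 + 2.4·5 = 13; r = 13.1 − 13 = 0.1
h=7: ŷ = 1 + 2.4·7 = 17.8; r = 16.9 − 17.8 = -0.9
h=10: ŷ = 1 + 2.4·10 = 25; r = 25.7 − 25 = 0.7
h=11: ŷ = 1 + 2.4·11 = 27.4; r = 27.3 − 27.4 = -0.1
SSE = 0.81 + 0.49 + 0.01 + 0.81 + 0.49 + 0.01 = 2.62

SSE = 2.62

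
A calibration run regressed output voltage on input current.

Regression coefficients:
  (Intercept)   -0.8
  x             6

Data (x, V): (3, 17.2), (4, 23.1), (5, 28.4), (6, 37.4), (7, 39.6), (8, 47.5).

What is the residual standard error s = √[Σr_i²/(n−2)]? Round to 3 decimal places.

s = 1.427

x=3: V̂ = -0.8 + 6·3 = 17.2; r = 17.2 − 17.2 = 0
x=4: V̂ = -0.8 + 6·4 = 23.2; r = 23.1 − 23.2 = -0.1
x=5: V̂ = -0.8 + 6·5 = 29.2; r = 28.4 − 29.2 = -0.8
x=6: V̂ = -0.8 + 6·6 = 35.2; r = 37.4 − 35.2 = 2.2
x=7: V̂ = -0.8 + 6·7 = 41.2; r = 39.6 − 41.2 = -1.6
x=8: V̂ = -0.8 + 6·8 = 47.2; r = 47.5 − 47.2 = 0.3
SSE = 0 + 0.01 + 0.64 + 4.84 + 2.56 + 0.09 = 8.14
s = √(8.14/4) = √2.035 ≈ 1.427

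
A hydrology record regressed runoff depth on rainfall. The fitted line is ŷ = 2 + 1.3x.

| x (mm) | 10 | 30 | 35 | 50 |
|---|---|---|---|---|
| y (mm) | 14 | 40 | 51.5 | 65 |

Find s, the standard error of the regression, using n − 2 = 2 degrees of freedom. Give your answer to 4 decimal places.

s = 3.3166

x=10: ŷ = 2 + 1.3·10 = 15; e = 14 − 15 = -1
x=30: ŷ = 2 + 1.3·30 = 41; e = 40 − 41 = -1
x=35: ŷ = 2 + 1.3·35 = 47.5; e = 51.5 − 47.5 = 4
x=50: ŷ = 2 + 1.3·50 = 67; e = 65 − 67 = -2
SSE = 1 + 1 + 16 + 4 = 22
s = √(22/2) = √11 ≈ 3.3166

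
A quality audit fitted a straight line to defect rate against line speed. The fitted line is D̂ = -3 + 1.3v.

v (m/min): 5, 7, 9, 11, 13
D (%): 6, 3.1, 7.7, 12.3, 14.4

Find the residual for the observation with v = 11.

D̂ = -3 + 1.3·11 = 11.3
e = 12.3 − 11.3 = 1

e = 1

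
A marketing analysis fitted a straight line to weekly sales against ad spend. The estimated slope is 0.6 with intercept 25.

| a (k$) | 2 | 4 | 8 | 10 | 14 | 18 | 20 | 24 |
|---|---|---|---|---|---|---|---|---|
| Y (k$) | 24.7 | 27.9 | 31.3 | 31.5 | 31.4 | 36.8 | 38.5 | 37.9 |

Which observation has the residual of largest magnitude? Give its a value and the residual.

a = 14, r = -2

a=2: ŷ = 25 + 0.6·2 = 26.2; r = 24.7 − 26.2 = -1.5
a=4: ŷ = 25 + 0.6·4 = 27.4; r = 27.9 − 27.4 = 0.5
a=8: ŷ = 25 + 0.6·8 = 29.8; r = 31.3 − 29.8 = 1.5
a=10: ŷ = 25 + 0.6·10 = 31; r = 31.5 − 31 = 0.5
a=14: ŷ = 25 + 0.6·14 = 33.4; r = 31.4 − 33.4 = -2
a=18: ŷ = 25 + 0.6·18 = 35.8; r = 36.8 − 35.8 = 1
a=20: ŷ = 25 + 0.6·20 = 37; r = 38.5 − 37 = 1.5
a=24: ŷ = 25 + 0.6·24 = 39.4; r = 37.9 − 39.4 = -1.5
Largest |r| is 2 at a = 14, residual -2.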